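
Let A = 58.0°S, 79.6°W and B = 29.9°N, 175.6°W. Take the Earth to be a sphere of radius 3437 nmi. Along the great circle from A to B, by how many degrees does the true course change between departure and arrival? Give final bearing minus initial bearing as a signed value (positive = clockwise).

+41.1°

Initial bearing θ₁ = atan2(sin Δλ cos φ₂, cos φ₁ sin φ₂ − sin φ₁ cos φ₂ cos Δλ) = 282.26°
Final bearing θ₂ = (initial bearing from the destination back to the start) + 180° = 323.32°
Δθ = θ₂ − θ₁ = +41.1°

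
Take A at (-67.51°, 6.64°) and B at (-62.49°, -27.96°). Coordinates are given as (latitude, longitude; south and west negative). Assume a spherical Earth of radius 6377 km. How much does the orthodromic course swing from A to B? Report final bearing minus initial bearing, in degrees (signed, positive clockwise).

+31.6°

At departure: θ₁ = atan2(sin Δλ cos φ₂, cos φ₁ sin φ₂ − sin φ₁ cos φ₂ cos Δλ) = 272.62°
At arrival: θ₂ = atan2(sin Δλ cos φ₁, −cos φ₂ sin φ₁ + sin φ₂ cos φ₁ cos Δλ) = 304.18°
Δθ = θ₂ − θ₁ = +31.6°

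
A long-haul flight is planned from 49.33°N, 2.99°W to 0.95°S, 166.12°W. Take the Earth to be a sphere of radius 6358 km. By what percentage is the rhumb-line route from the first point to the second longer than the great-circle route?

16.2%

Great circle: σ = 2.2603 rad → d_gc = Rσ = 14370.9 km
Rhumb: Δφ = -0.8776, Δλ = -2.8472, Δψ = -1.0092, q = Δφ/Δψ = 0.8696 → d_rh = R√(Δφ²+q²Δλ²) = 16700.4 km
Excess = (16700.4 − 14370.9) / 14370.9 = 2329.5 / 14370.9 = 16.21% ≈ 16.2%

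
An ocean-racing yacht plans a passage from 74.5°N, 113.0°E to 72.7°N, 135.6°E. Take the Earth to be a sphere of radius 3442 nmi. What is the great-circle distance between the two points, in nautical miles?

cos σ = sin φ₁ sin φ₂ + cos φ₁ cos φ₂ cos Δλ
      = sin(74.50°)sin(72.70°) + cos(74.50°)cos(72.70°)cos(22.60°) = 0.9934
σ = 6.584° → d = Rσ = 3442·0.11492 = 396 nmi

396 nmi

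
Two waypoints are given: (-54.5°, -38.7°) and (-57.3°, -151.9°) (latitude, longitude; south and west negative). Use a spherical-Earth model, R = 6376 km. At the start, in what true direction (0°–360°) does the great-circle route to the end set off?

θ = atan2( sin Δλ·cos φ₂ ,  cos φ₁ sin φ₂ − sin φ₁ cos φ₂ cos Δλ )
  = atan2(-0.4966, -0.6619) = 216.88°

216.9°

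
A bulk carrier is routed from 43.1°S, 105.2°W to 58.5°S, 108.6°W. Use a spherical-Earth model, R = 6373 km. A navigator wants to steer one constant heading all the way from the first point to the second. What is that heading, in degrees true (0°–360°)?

187.8°

Δψ = ln[tan(π/4+φ₂/2)/tan(π/4+φ₁/2)] = -0.4305
Δλ = -0.0593 rad (taken the short way round)
course = atan2(Δλ, Δψ) = 187.85°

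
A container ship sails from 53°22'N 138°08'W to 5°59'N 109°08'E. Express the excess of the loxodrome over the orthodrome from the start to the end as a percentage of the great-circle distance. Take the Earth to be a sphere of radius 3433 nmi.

6.2%

Great circle: σ = 1.7170 rad → d_gc = Rσ = 5894.5 nmi
Rhumb: Δφ = -0.8270, Δλ = -1.9676, Δψ = -1.0009, q = Δφ/Δψ = 0.8263 → d_rh = R√(Δφ²+q²Δλ²) = 6261.7 nmi
Excess = (6261.7 − 5894.5) / 5894.5 = 367.2 / 5894.5 = 6.23% ≈ 6.2%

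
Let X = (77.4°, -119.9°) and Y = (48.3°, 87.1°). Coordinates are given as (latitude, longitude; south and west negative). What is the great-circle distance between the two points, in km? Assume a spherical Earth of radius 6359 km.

5902 km

cos σ = sin φ₁ sin φ₂ + cos φ₁ cos φ₂ cos Δλ
      = sin(77.40°)sin(48.30°) + cos(77.40°)cos(48.30°)cos(-153.00°) = 0.5994
σ = 53.176° → d = Rσ = 6359·0.92810 = 5902 km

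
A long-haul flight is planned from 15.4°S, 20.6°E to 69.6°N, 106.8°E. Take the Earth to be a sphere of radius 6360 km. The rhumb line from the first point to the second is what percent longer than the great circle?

3.4%

Great circle: σ = 1.7994 rad → d_gc = Rσ = 11444.3 km
Rhumb: Δφ = +1.4835, Δλ = +1.5045, Δψ = +1.9873, q = Δφ/Δψ = 0.7465 → d_rh = R√(Δφ²+q²Δλ²) = 11834.1 km
Excess = (11834.1 − 11444.3) / 11444.3 = 389.8 / 11444.3 = 3.41% ≈ 3.4%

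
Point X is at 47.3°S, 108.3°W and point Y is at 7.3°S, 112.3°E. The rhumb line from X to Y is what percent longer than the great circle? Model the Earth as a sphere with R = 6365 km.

Great circle: σ = 2.0013 rad → d_gc = Rσ = 12738.4 km
Rhumb: Δφ = +0.6981, Δλ = -2.4330, Δψ = +0.8116, q = Δφ/Δψ = 0.8602 → d_rh = R√(Δφ²+q²Δλ²) = 14042.9 km
Excess = (14042.9 − 12738.4) / 12738.4 = 1304.5 / 12738.4 = 10.24% ≈ 10.2%

10.2%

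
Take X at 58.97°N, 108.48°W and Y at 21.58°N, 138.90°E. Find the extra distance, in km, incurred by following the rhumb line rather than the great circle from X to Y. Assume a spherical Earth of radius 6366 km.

Great circle: cos σ = sin φ₁ sin φ₂ + cos φ₁ cos φ₂ cos Δλ,  σ = 1.4396 rad → d_gc = 9164.6 km
Rhumb line: Δψ = -0.8957, q = Δφ/Δψ = 0.7286, d_rh = R√(Δφ²+q²Δλ²) = 10018.7 km
Excess = 10018.7 − 9164.6 = 854.1 ≈ 854 km

854 km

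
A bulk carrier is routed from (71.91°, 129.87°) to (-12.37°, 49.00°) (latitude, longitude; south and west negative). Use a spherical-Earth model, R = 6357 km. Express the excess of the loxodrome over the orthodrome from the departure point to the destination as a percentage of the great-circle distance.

3.3%

Great circle: σ = 1.7269 rad → d_gc = Rσ = 10978.1 km
Rhumb: Δφ = -1.4710, Δλ = -1.4114, Δψ = -2.0553, q = Δφ/Δψ = 0.7157 → d_rh = R√(Δφ²+q²Δλ²) = 11343.7 km
Excess = (11343.7 − 10978.1) / 10978.1 = 365.6 / 10978.1 = 3.33% ≈ 3.3%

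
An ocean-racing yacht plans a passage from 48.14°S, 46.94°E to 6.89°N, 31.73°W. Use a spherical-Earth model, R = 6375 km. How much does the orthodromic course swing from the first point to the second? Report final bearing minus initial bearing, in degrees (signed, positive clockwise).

Initial bearing θ₁ = atan2(sin Δλ cos φ₂, cos φ₁ sin φ₂ − sin φ₁ cos φ₂ cos Δλ) = 283.03°
Final bearing θ₂ = (initial bearing from the destination back to the start) + 180° = 319.09°
Δθ = θ₂ − θ₁ = +36.1°

+36.1°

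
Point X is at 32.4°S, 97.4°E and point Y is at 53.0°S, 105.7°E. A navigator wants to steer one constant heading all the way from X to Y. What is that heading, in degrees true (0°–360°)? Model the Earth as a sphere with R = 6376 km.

163.7°

Δψ = ln[tan(π/4+φ₂/2)/tan(π/4+φ₁/2)] = -0.4966
Δλ = +0.1449 rad (taken the short way round)
course = atan2(Δλ, Δψ) = 163.74°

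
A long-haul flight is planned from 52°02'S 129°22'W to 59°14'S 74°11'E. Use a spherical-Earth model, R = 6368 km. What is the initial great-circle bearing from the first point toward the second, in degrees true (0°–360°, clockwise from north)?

θ = atan2( sin Δλ·cos φ₂ ,  cos φ₁ sin φ₂ − sin φ₁ cos φ₂ cos Δλ )
  = atan2(-0.2044, -0.8983) = 192.82°

192.8°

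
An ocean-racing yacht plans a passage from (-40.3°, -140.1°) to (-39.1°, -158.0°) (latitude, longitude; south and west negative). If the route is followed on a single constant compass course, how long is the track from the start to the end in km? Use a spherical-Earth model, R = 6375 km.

Rhumb course C = atan2(Δλ, Δψ) with Δψ = ln[tan(π/4+φ₂/2)/tan(π/4+φ₁/2)] = +0.0272, Δλ = -0.3124 → C = 274.98°
d = R·|Δφ| / |cos C| = 6375·0.02094 / 0.08681 = 1538 km

1538 km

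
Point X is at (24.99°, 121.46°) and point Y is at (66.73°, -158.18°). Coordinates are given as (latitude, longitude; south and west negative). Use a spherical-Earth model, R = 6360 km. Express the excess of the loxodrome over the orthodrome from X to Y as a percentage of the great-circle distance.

Great circle: σ = 1.1062 rad → d_gc = Rσ = 7035.5 km
Rhumb: Δφ = +0.7285, Δλ = +1.4025, Δψ = +1.1296, q = Δφ/Δψ = 0.6449 → d_rh = R√(Δφ²+q²Δλ²) = 7386.4 km
Excess = (7386.4 − 7035.5) / 7035.5 = 350.9 / 7035.5 = 4.99% ≈ 5.0%

5.0%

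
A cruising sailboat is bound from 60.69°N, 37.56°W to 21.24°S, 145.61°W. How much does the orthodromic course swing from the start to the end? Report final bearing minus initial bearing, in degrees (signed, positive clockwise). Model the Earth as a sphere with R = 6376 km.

-63.2°

At departure: θ₁ = atan2(sin Δλ cos φ₂, cos φ₁ sin φ₂ − sin φ₁ cos φ₂ cos Δλ) = 274.80°
At arrival: θ₂ = atan2(sin Δλ cos φ₁, −cos φ₂ sin φ₁ + sin φ₂ cos φ₁ cos Δλ) = 211.56°
Δθ = θ₂ − θ₁ = -63.2°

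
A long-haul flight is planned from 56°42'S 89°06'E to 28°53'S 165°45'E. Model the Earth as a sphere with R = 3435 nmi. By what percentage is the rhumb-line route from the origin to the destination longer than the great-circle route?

4.0%

Great circle: σ = 1.0301 rad → d_gc = Rσ = 3538.5 nmi
Rhumb: Δφ = +0.4855, Δλ = +1.3378, Δψ = +0.6802, q = Δφ/Δψ = 0.7138 → d_rh = R√(Δφ²+q²Δλ²) = 3679.6 nmi
Excess = (3679.6 − 3538.5) / 3538.5 = 141.1 / 3538.5 = 3.99% ≈ 4.0%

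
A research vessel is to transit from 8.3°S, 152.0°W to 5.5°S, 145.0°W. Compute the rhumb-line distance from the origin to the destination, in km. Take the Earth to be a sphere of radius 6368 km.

833 km

Δψ = ln[tan(π/4+φ₂/2)/tan(π/4+φ₁/2)] = +0.0492;  Δφ = +0.0489 rad,  Δλ = +0.1222 rad
q = Δφ/Δψ = 0.9927
d = R·√(Δφ² + q²Δλ²) = 6368·0.13075 = 833 km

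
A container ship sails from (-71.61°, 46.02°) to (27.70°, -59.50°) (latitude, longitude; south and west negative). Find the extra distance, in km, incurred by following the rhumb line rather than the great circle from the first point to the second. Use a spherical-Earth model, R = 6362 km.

627 km

Great circle: cos σ = sin φ₁ sin φ₂ + cos φ₁ cos φ₂ cos Δλ,  σ = 2.1128 rad → d_gc = 13441.6 km
Rhumb line: Δψ = +2.3244, q = Δφ/Δψ = 0.7457, d_rh = R√(Δφ²+q²Δλ²) = 14068.9 km
Excess = 14068.9 − 13441.6 = 627.3 ≈ 627 km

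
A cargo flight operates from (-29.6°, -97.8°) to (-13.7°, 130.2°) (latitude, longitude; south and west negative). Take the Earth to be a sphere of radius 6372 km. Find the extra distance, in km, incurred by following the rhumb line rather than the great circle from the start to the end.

730 km

Great circle: cos σ = sin φ₁ sin φ₂ + cos φ₁ cos φ₂ cos Δλ,  σ = 2.0356 rad → d_gc = 12971.0 km
Rhumb line: Δψ = +0.2998, q = Δφ/Δψ = 0.9255, d_rh = R√(Δφ²+q²Δλ²) = 13701.3 km
Excess = 13701.3 − 12971.0 = 730.3 ≈ 730 km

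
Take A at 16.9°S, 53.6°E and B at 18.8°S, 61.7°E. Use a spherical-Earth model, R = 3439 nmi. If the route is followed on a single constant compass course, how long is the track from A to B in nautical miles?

Δψ = ln[tan(π/4+φ₂/2)/tan(π/4+φ₁/2)] = -0.0348;  Δφ = -0.0332 rad,  Δλ = +0.1414 rad
q = Δφ/Δψ = 0.9518
d = R·√(Δφ² + q²Δλ²) = 3439·0.13858 = 477 nmi

477 nmi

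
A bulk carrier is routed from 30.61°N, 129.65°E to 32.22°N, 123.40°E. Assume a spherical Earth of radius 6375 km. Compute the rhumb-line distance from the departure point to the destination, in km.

620 km

Rhumb course C = atan2(Δλ, Δψ) with Δψ = ln[tan(π/4+φ₂/2)/tan(π/4+φ₁/2)] = +0.0329, Δλ = -0.1091 → C = 286.80°
d = R·|Δφ| / |cos C| = 6375·0.02810 / 0.28898 = 620 km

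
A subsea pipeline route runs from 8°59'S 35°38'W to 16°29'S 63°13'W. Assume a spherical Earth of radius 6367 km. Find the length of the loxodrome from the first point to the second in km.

Δψ = ln[tan(π/4+φ₂/2)/tan(π/4+φ₁/2)] = -0.1343;  Δφ = -0.1309 rad,  Δλ = -0.4814 rad
q = Δφ/Δψ = 0.9746
d = R·√(Δφ² + q²Δλ²) = 6367·0.48713 = 3102 km

3102 km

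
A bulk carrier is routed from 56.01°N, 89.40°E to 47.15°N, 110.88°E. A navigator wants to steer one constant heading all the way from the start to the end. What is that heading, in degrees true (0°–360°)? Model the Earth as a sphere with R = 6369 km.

123.7°

Meridional parts: M(φ₁)=+1.1854, M(φ₂)=+0.9355 → ΔM = -0.2499;  Δλ = +0.3749 rad
tan C = Δλ / ΔM = -1.5003 → C = 123.69°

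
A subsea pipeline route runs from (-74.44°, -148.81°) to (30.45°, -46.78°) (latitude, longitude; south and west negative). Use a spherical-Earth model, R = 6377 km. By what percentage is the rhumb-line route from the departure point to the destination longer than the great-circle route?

Great circle: σ = 2.1370 rad → d_gc = Rσ = 13627.5 km
Rhumb: Δφ = +1.8307, Δλ = +1.7808, Δψ = +2.5489, q = Δφ/Δψ = 0.7182 → d_rh = R√(Δφ²+q²Δλ²) = 14241.1 km
Excess = (14241.1 − 13627.5) / 13627.5 = 613.6 / 13627.5 = 4.50% ≈ 4.5%

4.5%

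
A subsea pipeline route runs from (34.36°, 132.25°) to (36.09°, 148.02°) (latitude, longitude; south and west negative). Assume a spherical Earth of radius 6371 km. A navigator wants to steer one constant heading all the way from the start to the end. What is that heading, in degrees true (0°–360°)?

82.4°

Δψ = ln[tan(π/4+φ₂/2)/tan(π/4+φ₁/2)] = +0.0370
Δλ = +0.2752 rad (taken the short way round)
course = atan2(Δλ, Δψ) = 82.35°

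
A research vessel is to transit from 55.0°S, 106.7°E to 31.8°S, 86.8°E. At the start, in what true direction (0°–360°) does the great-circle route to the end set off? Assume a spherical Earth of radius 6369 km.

N = sin Δλ·cos φ₂ = -0.2893;  D = cos φ₁ sin φ₂ − sin φ₁ cos φ₂ cos Δλ = +0.3524
initial course = atan2(N, D) = 320.62°

320.6°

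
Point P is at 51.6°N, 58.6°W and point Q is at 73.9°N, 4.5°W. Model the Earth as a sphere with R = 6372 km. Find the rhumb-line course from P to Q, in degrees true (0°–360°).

46.3°

Δψ = ln[tan(π/4+φ₂/2)/tan(π/4+φ₁/2)] = +0.9011
Δλ = +0.9442 rad (taken the short way round)
course = atan2(Δλ, Δψ) = 46.34°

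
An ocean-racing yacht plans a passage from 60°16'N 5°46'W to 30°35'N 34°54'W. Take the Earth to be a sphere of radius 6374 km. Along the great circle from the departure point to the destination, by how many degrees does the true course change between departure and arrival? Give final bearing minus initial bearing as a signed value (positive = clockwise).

Initial bearing θ₁ = atan2(sin Δλ cos φ₂, cos φ₁ sin φ₂ − sin φ₁ cos φ₂ cos Δλ) = 226.29°
Final bearing θ₂ = (initial bearing from the destination back to the start) + 180° = 204.61°
Δθ = θ₂ − θ₁ = -21.7°

-21.7°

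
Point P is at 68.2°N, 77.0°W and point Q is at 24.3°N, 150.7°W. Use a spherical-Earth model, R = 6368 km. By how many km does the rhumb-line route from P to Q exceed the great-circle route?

Great circle: cos σ = sin φ₁ sin φ₂ + cos φ₁ cos φ₂ cos Δλ,  σ = 1.0735 rad → d_gc = 6835.8 km
Rhumb line: Δψ = -1.2099, q = Δφ/Δψ = 0.6333, d_rh = R√(Δφ²+q²Δλ²) = 7121.5 km
Excess = 7121.5 − 6835.8 = 285.7 ≈ 286 km

286 km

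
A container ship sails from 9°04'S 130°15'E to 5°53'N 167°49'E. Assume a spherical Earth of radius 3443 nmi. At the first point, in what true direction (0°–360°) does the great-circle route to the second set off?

θ = atan2( sin Δλ·cos φ₂ ,  cos φ₁ sin φ₂ − sin φ₁ cos φ₂ cos Δλ )
  = atan2(+0.6065, +0.2255) = 69.61°

69.6°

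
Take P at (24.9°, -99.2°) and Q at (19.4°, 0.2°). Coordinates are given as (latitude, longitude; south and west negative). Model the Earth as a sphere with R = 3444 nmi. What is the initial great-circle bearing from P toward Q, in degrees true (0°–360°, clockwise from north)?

N = sin Δλ·cos φ₂ = +0.9306;  D = cos φ₁ sin φ₂ − sin φ₁ cos φ₂ cos Δλ = +0.3661
initial course = atan2(N, D) = 68.52°

68.5°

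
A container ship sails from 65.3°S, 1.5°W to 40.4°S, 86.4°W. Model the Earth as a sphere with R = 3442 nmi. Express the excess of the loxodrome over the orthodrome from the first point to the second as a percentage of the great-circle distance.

Great circle: σ = 0.9057 rad → d_gc = Rσ = 3117.5 nmi
Rhumb: Δφ = +0.4346, Δλ = -1.4818, Δψ = +0.7469, q = Δφ/Δψ = 0.5819 → d_rh = R√(Δφ²+q²Δλ²) = 3323.4 nmi
Excess = (3323.4 − 3117.5) / 3117.5 = 205.9 / 3117.5 = 6.60% ≈ 6.6%

6.6%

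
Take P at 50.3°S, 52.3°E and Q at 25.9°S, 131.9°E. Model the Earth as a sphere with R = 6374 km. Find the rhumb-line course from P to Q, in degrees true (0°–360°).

68.4°

Δψ = ln[tan(π/4+φ₂/2)/tan(π/4+φ₁/2)] = +0.5506
Δλ = +1.3893 rad (taken the short way round)
course = atan2(Δλ, Δψ) = 68.38°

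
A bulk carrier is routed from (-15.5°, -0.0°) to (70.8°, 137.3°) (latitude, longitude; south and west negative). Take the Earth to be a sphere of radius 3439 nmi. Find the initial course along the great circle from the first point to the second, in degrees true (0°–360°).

N = sin Δλ·cos φ₂ = +0.2230;  D = cos φ₁ sin φ₂ − sin φ₁ cos φ₂ cos Δλ = +0.8454
initial course = atan2(N, D) = 14.78°

14.8°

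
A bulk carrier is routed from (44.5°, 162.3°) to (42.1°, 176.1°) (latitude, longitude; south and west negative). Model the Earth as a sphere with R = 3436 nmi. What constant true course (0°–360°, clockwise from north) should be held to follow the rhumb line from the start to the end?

Δψ = ln[tan(π/4+φ₂/2)/tan(π/4+φ₁/2)] = -0.0576
Δλ = +0.2409 rad (taken the short way round)
course = atan2(Δλ, Δψ) = 103.44°

103.4°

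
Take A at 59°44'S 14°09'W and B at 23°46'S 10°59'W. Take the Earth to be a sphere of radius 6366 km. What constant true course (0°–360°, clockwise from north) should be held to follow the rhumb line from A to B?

Meridional parts: M(φ₁)=-1.3077, M(φ₂)=-0.4272 → ΔM = +0.8804;  Δλ = +0.0553 rad
tan C = Δλ / ΔM = +0.0628 → C = 3.59°

3.6°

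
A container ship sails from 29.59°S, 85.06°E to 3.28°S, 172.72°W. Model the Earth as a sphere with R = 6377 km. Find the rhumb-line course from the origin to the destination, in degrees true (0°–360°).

74.8°

Δψ = ln[tan(π/4+φ₂/2)/tan(π/4+φ₁/2)] = +0.4838
Δλ = +1.7841 rad (taken the short way round)
course = atan2(Δλ, Δψ) = 74.83°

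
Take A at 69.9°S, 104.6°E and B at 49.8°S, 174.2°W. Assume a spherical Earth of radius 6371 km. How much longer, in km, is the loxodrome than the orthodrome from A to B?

314 km

Great circle: cos σ = sin φ₁ sin φ₂ + cos φ₁ cos φ₂ cos Δλ,  σ = 0.7209 rad → d_gc = 4592.9 km
Rhumb line: Δψ = +0.7251, q = Δφ/Δψ = 0.4838, d_rh = R√(Δφ²+q²Δλ²) = 4907.1 km
Excess = 4907.1 − 4592.9 = 314.2 ≈ 314 km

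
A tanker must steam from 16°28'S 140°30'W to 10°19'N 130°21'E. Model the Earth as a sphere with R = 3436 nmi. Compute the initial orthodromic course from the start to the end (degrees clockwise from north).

θ = atan2( sin Δλ·cos φ₂ ,  cos φ₁ sin φ₂ − sin φ₁ cos φ₂ cos Δλ )
  = atan2(-0.9837, +0.1759) = 280.14°

280.1°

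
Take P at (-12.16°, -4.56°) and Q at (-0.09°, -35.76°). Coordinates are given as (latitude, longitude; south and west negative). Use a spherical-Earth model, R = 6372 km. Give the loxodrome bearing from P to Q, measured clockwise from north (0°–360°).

291.3°

Δψ = ln[tan(π/4+φ₂/2)/tan(π/4+φ₁/2)] = +0.2123
Δλ = -0.5445 rad (taken the short way round)
course = atan2(Δλ, Δψ) = 291.30°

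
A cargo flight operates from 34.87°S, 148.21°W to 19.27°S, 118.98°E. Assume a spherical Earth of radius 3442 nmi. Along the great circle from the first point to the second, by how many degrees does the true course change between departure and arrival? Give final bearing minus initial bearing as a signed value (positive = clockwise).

+51.5°

At departure: θ₁ = atan2(sin Δλ cos φ₂, cos φ₁ sin φ₂ − sin φ₁ cos φ₂ cos Δλ) = 252.50°
At arrival: θ₂ = atan2(sin Δλ cos φ₁, −cos φ₂ sin φ₁ + sin φ₂ cos φ₁ cos Δλ) = 304.01°
Δθ = θ₂ − θ₁ = +51.5°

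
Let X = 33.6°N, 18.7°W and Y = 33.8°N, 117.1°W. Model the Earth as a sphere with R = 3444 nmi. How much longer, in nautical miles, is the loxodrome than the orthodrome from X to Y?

Great circle: cos σ = sin φ₁ sin φ₂ + cos φ₁ cos φ₂ cos Δλ,  σ = 1.3626 rad → d_gc = 4692.6 nmi
Rhumb line: Δψ = +0.0042, q = Δφ/Δψ = 0.8320, d_rh = R√(Δφ²+q²Δλ²) = 4920.8 nmi
Excess = 4920.8 − 4692.6 = 228.2 ≈ 228 nmi

228 nmi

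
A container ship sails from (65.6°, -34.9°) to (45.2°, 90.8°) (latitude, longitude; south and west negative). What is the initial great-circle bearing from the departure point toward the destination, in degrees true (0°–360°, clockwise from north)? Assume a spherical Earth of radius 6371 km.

θ = atan2( sin Δλ·cos φ₂ ,  cos φ₁ sin φ₂ − sin φ₁ cos φ₂ cos Δλ )
  = atan2(+0.5722, +0.6676) = 40.60°

40.6°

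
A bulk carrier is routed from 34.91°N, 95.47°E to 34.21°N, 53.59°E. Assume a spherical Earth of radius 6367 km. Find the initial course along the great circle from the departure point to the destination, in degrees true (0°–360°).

281.1°

θ = atan2( sin Δλ·cos φ₂ ,  cos φ₁ sin φ₂ − sin φ₁ cos φ₂ cos Δλ )
  = atan2(-0.5521, +0.1087) = 281.14°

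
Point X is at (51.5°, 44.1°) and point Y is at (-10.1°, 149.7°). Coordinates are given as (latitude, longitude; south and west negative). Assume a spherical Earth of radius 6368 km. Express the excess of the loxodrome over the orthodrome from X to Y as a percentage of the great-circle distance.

3.2%

Great circle: σ = 1.8776 rad → d_gc = Rσ = 11956.8 km
Rhumb: Δφ = -1.0751, Δλ = +1.8431, Δψ = -1.2293, q = Δφ/Δψ = 0.8746 → d_rh = R√(Δφ²+q²Δλ²) = 12338.7 km
Excess = (12338.7 − 11956.8) / 11956.8 = 381.9 / 11956.8 = 3.19% ≈ 3.2%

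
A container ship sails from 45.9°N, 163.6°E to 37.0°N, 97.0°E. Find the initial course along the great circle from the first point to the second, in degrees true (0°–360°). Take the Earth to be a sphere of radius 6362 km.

θ = atan2( sin Δλ·cos φ₂ ,  cos φ₁ sin φ₂ − sin φ₁ cos φ₂ cos Δλ )
  = atan2(-0.7330, +0.1910) = 284.61°

284.6°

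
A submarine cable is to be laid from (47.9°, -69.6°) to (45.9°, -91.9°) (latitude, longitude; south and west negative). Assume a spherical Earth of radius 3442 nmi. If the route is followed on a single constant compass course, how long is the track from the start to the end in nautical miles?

Δψ = ln[tan(π/4+φ₂/2)/tan(π/4+φ₁/2)] = -0.0511;  Δφ = -0.0349 rad,  Δλ = -0.3892 rad
q = Δφ/Δψ = 0.6832
d = R·√(Δφ² + q²Δλ²) = 3442·0.26817 = 923 nmi

923 nmi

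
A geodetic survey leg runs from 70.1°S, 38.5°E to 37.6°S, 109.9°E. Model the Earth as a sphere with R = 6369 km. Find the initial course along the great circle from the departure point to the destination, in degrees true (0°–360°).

87.7°

θ = atan2( sin Δλ·cos φ₂ ,  cos φ₁ sin φ₂ − sin φ₁ cos φ₂ cos Δλ )
  = atan2(+0.7509, +0.0299) = 87.72°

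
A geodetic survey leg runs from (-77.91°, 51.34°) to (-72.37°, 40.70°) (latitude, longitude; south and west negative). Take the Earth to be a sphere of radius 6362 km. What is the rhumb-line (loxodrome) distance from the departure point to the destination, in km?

684 km

Δψ = ln[tan(π/4+φ₂/2)/tan(π/4+φ₁/2)] = +0.3814;  Δφ = +0.0967 rad,  Δλ = -0.1857 rad
q = Δφ/Δψ = 0.2535
d = R·√(Δφ² + q²Δλ²) = 6362·0.10754 = 684 km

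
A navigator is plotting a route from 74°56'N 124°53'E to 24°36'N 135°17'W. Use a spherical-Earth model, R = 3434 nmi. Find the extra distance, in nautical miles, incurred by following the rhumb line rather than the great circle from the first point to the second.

Great circle: cos σ = sin φ₁ sin φ₂ + cos φ₁ cos φ₂ cos Δλ,  σ = 1.2008 rad → d_gc = 4123.6 nmi
Rhumb line: Δψ = -1.5799, q = Δφ/Δψ = 0.5560, d_rh = R√(Δφ²+q²Δλ²) = 4491.0 nmi
Excess = 4491.0 − 4123.6 = 367.4 ≈ 367 nmi

367 nmi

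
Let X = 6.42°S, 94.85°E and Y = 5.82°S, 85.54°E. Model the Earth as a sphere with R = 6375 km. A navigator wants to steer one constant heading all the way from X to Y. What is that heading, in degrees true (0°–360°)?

273.7°

Meridional parts: M(φ₁)=-0.1123, M(φ₂)=-0.1018 → ΔM = +0.0105;  Δλ = -0.1625 rad
tan C = Δλ / ΔM = -15.4282 → C = 273.71°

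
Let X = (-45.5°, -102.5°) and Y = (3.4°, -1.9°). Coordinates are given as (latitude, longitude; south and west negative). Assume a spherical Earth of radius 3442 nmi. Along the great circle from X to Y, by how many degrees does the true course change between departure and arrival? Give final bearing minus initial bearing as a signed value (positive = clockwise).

At departure: θ₁ = atan2(sin Δλ cos φ₂, cos φ₁ sin φ₂ − sin φ₁ cos φ₂ cos Δλ) = 95.21°
At arrival: θ₂ = atan2(sin Δλ cos φ₁, −cos φ₂ sin φ₁ + sin φ₂ cos φ₁ cos Δλ) = 44.37°
Δθ = θ₂ − θ₁ = -50.8°

-50.8°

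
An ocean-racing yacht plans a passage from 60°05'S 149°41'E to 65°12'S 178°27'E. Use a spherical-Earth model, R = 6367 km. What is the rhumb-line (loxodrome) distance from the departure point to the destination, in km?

Δψ = ln[tan(π/4+φ₂/2)/tan(π/4+φ₁/2)] = -0.1949;  Δφ = -0.0893 rad,  Δλ = +0.5021 rad
q = Δφ/Δψ = 0.4583
d = R·√(Δφ² + q²Δλ²) = 6367·0.24680 = 1571 km

1571 km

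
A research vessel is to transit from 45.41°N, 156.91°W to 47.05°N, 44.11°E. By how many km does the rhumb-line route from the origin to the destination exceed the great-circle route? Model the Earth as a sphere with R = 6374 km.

2699 km

Great circle: cos σ = sin φ₁ sin φ₂ + cos φ₁ cos φ₂ cos Δλ,  σ = 1.4960 rad → d_gc = 9535.3 km
Rhumb line: Δψ = +0.0414, q = Δφ/Δψ = 0.6917, d_rh = R√(Δφ²+q²Δλ²) = 12234.7 km
Excess = 12234.7 − 9535.3 = 2699.4 ≈ 2699 km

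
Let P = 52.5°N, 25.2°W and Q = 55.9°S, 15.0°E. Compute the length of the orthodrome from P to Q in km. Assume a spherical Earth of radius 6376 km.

12613 km

Haversine: a = sin²(Δφ/2)+cos φ₁ cos φ₂ sin²(Δλ/2) = 0.69813;  σ = 2·atan2(√a,√(1−a))
σ = 113.345° → d = Rσ = 6376·1.97824 = 12613 km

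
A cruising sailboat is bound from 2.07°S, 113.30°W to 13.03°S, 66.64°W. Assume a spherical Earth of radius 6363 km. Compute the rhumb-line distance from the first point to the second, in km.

Δψ = ln[tan(π/4+φ₂/2)/tan(π/4+φ₁/2)] = -0.1933;  Δφ = -0.1913 rad,  Δλ = +0.8144 rad
q = Δφ/Δψ = 0.9898
d = R·√(Δφ² + q²Δλ²) = 6363·0.82842 = 5271 km

5271 km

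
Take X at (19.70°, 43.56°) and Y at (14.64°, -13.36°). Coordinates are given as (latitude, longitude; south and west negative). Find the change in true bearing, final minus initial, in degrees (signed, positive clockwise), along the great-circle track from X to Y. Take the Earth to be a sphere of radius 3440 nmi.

-18.2°

At departure: θ₁ = atan2(sin Δλ cos φ₂, cos φ₁ sin φ₂ − sin φ₁ cos φ₂ cos Δλ) = 274.23°
At arrival: θ₂ = atan2(sin Δλ cos φ₁, −cos φ₂ sin φ₁ + sin φ₂ cos φ₁ cos Δλ) = 256.03°
Δθ = θ₂ − θ₁ = -18.2°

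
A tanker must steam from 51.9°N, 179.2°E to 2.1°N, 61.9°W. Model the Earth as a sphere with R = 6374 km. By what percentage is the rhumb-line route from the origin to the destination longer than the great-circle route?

Great circle: σ = 1.8433 rad → d_gc = Rσ = 11749.3 km
Rhumb: Δφ = -0.8692, Δλ = +2.0752, Δψ = -1.0267, q = Δφ/Δψ = 0.8466 → d_rh = R√(Δφ²+q²Δλ²) = 12493.7 km
Excess = (12493.7 − 11749.3) / 11749.3 = 744.4 / 11749.3 = 6.34% ≈ 6.3%

6.3%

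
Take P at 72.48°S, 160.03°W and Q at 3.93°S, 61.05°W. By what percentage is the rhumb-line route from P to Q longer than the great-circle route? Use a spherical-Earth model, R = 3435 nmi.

6.8%

Great circle: σ = 1.5523 rad → d_gc = Rσ = 5332.2 nmi
Rhumb: Δφ = +1.1964, Δλ = +1.7275, Δψ = +1.8016, q = Δφ/Δψ = 0.6641 → d_rh = R√(Δφ²+q²Δλ²) = 5693.9 nmi
Excess = (5693.9 − 5332.2) / 5332.2 = 361.7 / 5332.2 = 6.78% ≈ 6.8%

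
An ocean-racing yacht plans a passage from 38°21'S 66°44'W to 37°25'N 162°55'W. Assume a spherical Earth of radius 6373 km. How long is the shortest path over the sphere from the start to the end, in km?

Haversine: a = sin²(Δφ/2)+cos φ₁ cos φ₂ sin²(Δλ/2) = 0.72204;  σ = 2·atan2(√a,√(1−a))
σ = 116.365° → d = Rσ = 6373·2.03095 = 12943 km

12943 km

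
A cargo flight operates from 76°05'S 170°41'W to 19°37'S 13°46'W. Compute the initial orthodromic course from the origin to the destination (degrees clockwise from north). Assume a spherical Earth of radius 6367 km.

158.2°

N = sin Δλ·cos φ₂ = +0.3693;  D = cos φ₁ sin φ₂ − sin φ₁ cos φ₂ cos Δλ = -0.9219
initial course = atan2(N, D) = 158.17°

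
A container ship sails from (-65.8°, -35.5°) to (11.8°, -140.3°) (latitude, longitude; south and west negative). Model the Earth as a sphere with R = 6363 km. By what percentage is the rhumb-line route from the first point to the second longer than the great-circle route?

Great circle: σ = 1.8640 rad → d_gc = Rσ = 11860.7 km
Rhumb: Δφ = +1.3544, Δλ = -1.8291, Δψ = +1.7474, q = Δφ/Δψ = 0.7751 → d_rh = R√(Δφ²+q²Δλ²) = 12475.7 km
Excess = (12475.7 − 11860.7) / 11860.7 = 615.0 / 11860.7 = 5.19% ≈ 5.2%

5.2%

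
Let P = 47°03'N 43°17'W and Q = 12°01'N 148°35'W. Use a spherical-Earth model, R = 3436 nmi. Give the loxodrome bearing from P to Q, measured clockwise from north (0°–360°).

Δψ = ln[tan(π/4+φ₂/2)/tan(π/4+φ₁/2)] = -0.7216
Δλ = -1.8378 rad (taken the short way round)
course = atan2(Δλ, Δψ) = 248.56°

248.6°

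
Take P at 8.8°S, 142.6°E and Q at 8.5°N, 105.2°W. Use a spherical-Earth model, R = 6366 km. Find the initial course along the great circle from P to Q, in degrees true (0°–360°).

84.5°

N = sin Δλ·cos φ₂ = +0.9157;  D = cos φ₁ sin φ₂ − sin φ₁ cos φ₂ cos Δλ = +0.0889
initial course = atan2(N, D) = 84.45°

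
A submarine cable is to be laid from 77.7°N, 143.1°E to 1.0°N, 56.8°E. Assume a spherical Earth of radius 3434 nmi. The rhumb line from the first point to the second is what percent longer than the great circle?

Great circle: σ = 1.5400 rad → d_gc = Rσ = 5288.3 nmi
Rhumb: Δφ = -1.3387, Δλ = -1.5062, Δψ = -2.2105, q = Δφ/Δψ = 0.6056 → d_rh = R√(Δφ²+q²Δλ²) = 5562.7 nmi
Excess = (5562.7 − 5288.3) / 5288.3 = 274.4 / 5288.3 = 5.19% ≈ 5.2%

5.2%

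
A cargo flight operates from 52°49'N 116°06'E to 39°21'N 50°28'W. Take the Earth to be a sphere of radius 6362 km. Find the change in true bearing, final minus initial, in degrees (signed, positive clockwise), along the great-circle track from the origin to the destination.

Initial bearing θ₁ = atan2(sin Δλ cos φ₂, cos φ₁ sin φ₂ − sin φ₁ cos φ₂ cos Δλ) = 349.64°
Final bearing θ₂ = (initial bearing from the destination back to the start) + 180° = 188.08°
Δθ = θ₂ − θ₁ = -161.6°

-161.6°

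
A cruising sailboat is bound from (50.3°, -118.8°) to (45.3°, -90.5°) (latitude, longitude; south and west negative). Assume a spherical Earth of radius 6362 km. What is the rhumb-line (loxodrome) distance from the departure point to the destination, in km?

2180 km

Rhumb course C = atan2(Δλ, Δψ) with Δψ = ln[tan(π/4+φ₂/2)/tan(π/4+φ₁/2)] = -0.1301, Δλ = +0.4939 → C = 104.75°
d = R·|Δφ| / |cos C| = 6362·0.08727 / 0.25463 = 2180 km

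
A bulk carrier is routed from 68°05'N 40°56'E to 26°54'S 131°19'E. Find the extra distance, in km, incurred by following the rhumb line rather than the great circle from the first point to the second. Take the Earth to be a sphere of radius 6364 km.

360 km

Great circle: cos σ = sin φ₁ sin φ₂ + cos φ₁ cos φ₂ cos Δλ,  σ = 2.0064 rad → d_gc = 12768.8 km
Rhumb line: Δψ = -2.1296, q = Δφ/Δψ = 0.7784, d_rh = R√(Δφ²+q²Δλ²) = 13129.2 km
Excess = 13129.2 − 12768.8 = 360.4 ≈ 360 km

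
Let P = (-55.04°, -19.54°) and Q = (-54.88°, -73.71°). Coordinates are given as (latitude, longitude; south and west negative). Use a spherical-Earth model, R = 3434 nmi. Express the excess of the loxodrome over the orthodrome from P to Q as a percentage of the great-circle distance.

2.6%

Great circle: σ = 0.5290 rad → d_gc = Rσ = 1816.5 nmi
Rhumb: Δφ = +0.0028, Δλ = -0.9454, Δψ = +0.0049, q = Δφ/Δψ = 0.5741 → d_rh = R√(Δφ²+q²Δλ²) = 1864.1 nmi
Excess = (1864.1 − 1816.5) / 1816.5 = 47.6 / 1816.5 = 2.62% ≈ 2.6%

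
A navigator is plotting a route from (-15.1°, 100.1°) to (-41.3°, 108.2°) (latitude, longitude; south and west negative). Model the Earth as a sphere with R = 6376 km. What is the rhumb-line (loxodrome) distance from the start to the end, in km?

Δψ = ln[tan(π/4+φ₂/2)/tan(π/4+φ₁/2)] = -0.5262;  Δφ = -0.4573 rad,  Δλ = +0.1414 rad
q = Δφ/Δψ = 0.8691
d = R·√(Δφ² + q²Δλ²) = 6376·0.47349 = 3019 km

3019 km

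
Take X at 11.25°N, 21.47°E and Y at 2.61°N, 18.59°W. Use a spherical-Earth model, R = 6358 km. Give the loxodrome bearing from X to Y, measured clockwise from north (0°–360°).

Δψ = ln[tan(π/4+φ₂/2)/tan(π/4+φ₁/2)] = -0.1521
Δλ = -0.6992 rad (taken the short way round)
course = atan2(Δλ, Δψ) = 257.73°

257.7°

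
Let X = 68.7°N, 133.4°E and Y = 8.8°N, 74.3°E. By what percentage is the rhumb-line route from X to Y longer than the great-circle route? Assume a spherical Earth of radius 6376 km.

Great circle: σ = 1.2378 rad → d_gc = Rσ = 7892.2 km
Rhumb: Δφ = -1.0455, Δλ = -1.0315, Δψ = -1.5169, q = Δφ/Δψ = 0.6892 → d_rh = R√(Δφ²+q²Δλ²) = 8061.0 km
Excess = (8061.0 − 7892.2) / 7892.2 = 168.8 / 7892.2 = 2.14% ≈ 2.1%

2.1%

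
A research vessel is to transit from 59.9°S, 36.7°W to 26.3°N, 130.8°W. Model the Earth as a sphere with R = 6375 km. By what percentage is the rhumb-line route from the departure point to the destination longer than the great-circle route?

Great circle: σ = 1.9993 rad → d_gc = Rσ = 12745.2 km
Rhumb: Δφ = +1.5045, Δλ = -1.6424, Δψ = +1.7895, q = Δφ/Δψ = 0.8407 → d_rh = R√(Δφ²+q²Δλ²) = 13018.0 km
Excess = (13018.0 − 12745.2) / 12745.2 = 272.8 / 12745.2 = 2.14% ≈ 2.1%

2.1%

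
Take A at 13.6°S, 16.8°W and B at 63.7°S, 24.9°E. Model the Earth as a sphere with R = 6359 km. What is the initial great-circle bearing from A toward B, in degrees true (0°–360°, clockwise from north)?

θ = atan2( sin Δλ·cos φ₂ ,  cos φ₁ sin φ₂ − sin φ₁ cos φ₂ cos Δλ )
  = atan2(+0.2947, -0.7936) = 159.62°

159.6°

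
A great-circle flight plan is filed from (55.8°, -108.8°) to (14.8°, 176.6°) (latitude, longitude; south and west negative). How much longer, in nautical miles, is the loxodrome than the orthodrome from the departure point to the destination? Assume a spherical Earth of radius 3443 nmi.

Great circle: cos σ = sin φ₁ sin φ₂ + cos φ₁ cos φ₂ cos Δλ,  σ = 1.2073 rad → d_gc = 4156.6 nmi
Rhumb line: Δψ = -0.9176, q = Δφ/Δψ = 0.7798, d_rh = R√(Δφ²+q²Δλ²) = 4276.9 nmi
Excess = 4276.9 − 4156.6 = 120.3 ≈ 120 nmi

120 nmi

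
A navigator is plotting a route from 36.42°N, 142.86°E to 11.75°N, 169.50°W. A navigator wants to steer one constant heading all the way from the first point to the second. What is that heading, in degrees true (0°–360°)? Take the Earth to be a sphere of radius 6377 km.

Meridional parts: M(φ₁)=+0.6834, M(φ₂)=+0.2065 → ΔM = -0.4768;  Δλ = +0.8315 rad
tan C = Δλ / ΔM = -1.7437 → C = 119.83°

119.8°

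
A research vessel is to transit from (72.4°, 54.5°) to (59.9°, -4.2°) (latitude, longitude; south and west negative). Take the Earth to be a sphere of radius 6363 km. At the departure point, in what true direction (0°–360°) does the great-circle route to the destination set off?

N = sin Δλ·cos φ₂ = -0.4285;  D = cos φ₁ sin φ₂ − sin φ₁ cos φ₂ cos Δλ = +0.0132
initial course = atan2(N, D) = 271.77°

271.8°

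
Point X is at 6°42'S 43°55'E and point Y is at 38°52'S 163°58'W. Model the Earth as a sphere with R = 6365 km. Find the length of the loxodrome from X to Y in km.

15711 km

Δψ = ln[tan(π/4+φ₂/2)/tan(π/4+φ₁/2)] = -0.6201;  Δφ = -0.5614 rad,  Δλ = +2.6549 rad
q = Δφ/Δψ = 0.9054
d = R·√(Δφ² + q²Δλ²) = 6365·2.46839 = 15711 km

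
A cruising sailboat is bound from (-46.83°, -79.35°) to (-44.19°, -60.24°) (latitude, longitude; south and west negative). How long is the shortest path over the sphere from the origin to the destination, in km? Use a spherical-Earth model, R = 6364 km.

cos σ = sin φ₁ sin φ₂ + cos φ₁ cos φ₂ cos Δλ
      = sin(-46.83°)sin(-44.19°) + cos(-46.83°)cos(-44.19°)cos(19.11°) = 0.9719
σ = 13.614° → d = Rσ = 6364·0.23761 = 1512 km

1512 km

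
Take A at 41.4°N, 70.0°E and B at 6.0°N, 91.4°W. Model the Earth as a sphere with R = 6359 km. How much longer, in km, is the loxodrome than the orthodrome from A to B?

2121 km

Great circle: cos σ = sin φ₁ sin φ₂ + cos φ₁ cos φ₂ cos Δλ,  σ = 2.2626 rad → d_gc = 14387.7 km
Rhumb line: Δψ = -0.6902, q = Δφ/Δψ = 0.8951, d_rh = R√(Δφ²+q²Δλ²) = 16508.9 km
Excess = 16508.9 − 14387.7 = 2121.2 ≈ 2121 km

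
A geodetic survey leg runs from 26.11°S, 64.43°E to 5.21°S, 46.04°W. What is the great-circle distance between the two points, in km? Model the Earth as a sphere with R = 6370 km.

11766 km

cos σ = sin φ₁ sin φ₂ + cos φ₁ cos φ₂ cos Δλ
      = sin(-26.11°)sin(-5.21°) + cos(-26.11°)cos(-5.21°)cos(-110.47°) = -0.2728
σ = 105.829° → d = Rσ = 6370·1.84706 = 11766 km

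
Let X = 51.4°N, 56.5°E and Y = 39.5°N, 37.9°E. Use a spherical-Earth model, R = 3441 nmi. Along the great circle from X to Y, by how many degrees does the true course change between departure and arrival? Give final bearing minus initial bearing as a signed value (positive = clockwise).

At departure: θ₁ = atan2(sin Δλ cos φ₂, cos φ₁ sin φ₂ − sin φ₁ cos φ₂ cos Δλ) = 234.63°
At arrival: θ₂ = atan2(sin Δλ cos φ₁, −cos φ₂ sin φ₁ + sin φ₂ cos φ₁ cos Δλ) = 221.25°
Δθ = θ₂ − θ₁ = -13.4°

-13.4°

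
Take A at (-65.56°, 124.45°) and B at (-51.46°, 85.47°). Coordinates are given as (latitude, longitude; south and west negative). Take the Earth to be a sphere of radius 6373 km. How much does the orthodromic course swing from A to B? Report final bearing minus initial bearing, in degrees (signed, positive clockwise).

+33.8°

Initial bearing θ₁ = atan2(sin Δλ cos φ₂, cos φ₁ sin φ₂ − sin φ₁ cos φ₂ cos Δλ) = 286.67°
Final bearing θ₂ = (initial bearing from the destination back to the start) + 180° = 320.49°
Δθ = θ₂ − θ₁ = +33.8°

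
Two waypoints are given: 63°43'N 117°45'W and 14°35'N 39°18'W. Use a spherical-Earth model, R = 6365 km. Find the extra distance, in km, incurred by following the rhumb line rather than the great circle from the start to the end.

310 km

Great circle: cos σ = sin φ₁ sin φ₂ + cos φ₁ cos φ₂ cos Δλ,  σ = 1.2540 rad → d_gc = 7981.5 km
Rhumb line: Δψ = -1.1974, q = Δφ/Δψ = 0.7162, d_rh = R√(Δφ²+q²Δλ²) = 8291.6 km
Excess = 8291.6 − 7981.5 = 310.1 ≈ 310 km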